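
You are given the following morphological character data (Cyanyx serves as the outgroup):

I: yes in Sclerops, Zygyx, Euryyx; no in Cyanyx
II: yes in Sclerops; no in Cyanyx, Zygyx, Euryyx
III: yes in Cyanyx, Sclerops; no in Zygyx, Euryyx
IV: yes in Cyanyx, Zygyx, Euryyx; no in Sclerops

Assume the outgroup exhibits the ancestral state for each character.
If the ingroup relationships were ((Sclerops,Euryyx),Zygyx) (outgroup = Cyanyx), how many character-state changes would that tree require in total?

5

Map each character onto ((Sclerops,Euryyx),Zygyx) (rooted by Cyanyx) and count the minimum state changes it requires (Fitch parsimony):
I: 1; II: 1; III: 2; IV: 1.
Total tree length = 5.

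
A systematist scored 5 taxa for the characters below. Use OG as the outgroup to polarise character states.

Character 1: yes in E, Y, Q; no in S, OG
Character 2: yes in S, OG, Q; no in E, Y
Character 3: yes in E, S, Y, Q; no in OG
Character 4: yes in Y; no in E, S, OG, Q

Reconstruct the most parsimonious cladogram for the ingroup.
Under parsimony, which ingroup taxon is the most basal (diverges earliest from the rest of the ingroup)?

S

Character polarity is set by the outgroup: the derived state is whichever differs from the outgroup's state, so for Character 2 the derived state is 'no', and for the remaining characters it is 'yes'.
Only E, Q, and Y show the derived state 'yes' for Character 1, supporting them as a clade.
Character 2 (derived state 'no') is shared by E and Y — a synapomorphy uniting that clade.
All ingroup taxa share the derived state 'yes' for Character 3; it defines the ingroup but does not resolve relationships within it.
Character 4: derived state 'yes' in Y only — an autapomorphy, so it tells us nothing about relationships among taxa.
Most parsimonious ingroup topology: ((Q,(Y,E)),S).
S is sister to the clade containing all other ingroup taxa, so it is the earliest-diverging (most basal) ingroup lineage.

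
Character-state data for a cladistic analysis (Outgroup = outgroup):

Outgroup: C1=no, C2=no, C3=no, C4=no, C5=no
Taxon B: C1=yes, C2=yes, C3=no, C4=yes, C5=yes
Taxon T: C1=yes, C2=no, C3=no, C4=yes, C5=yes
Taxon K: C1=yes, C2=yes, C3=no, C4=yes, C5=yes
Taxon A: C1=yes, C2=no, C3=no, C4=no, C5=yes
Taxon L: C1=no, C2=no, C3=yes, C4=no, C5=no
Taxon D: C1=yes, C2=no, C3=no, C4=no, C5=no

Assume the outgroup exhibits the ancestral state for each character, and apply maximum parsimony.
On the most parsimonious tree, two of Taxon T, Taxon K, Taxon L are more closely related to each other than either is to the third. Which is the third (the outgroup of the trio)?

Taxon L

The outgroup has state 'no' for every character, so 'yes' is the derived state throughout.
C1 (derived state 'yes') is shared by Taxon A, Taxon B, Taxon D, Taxon K, and Taxon T — a synapomorphy uniting that clade.
Only Taxon B and Taxon K show the derived state 'yes' for C2, supporting them as a clade.
C3: derived state 'yes' in Taxon L only — an autapomorphy, so it tells us nothing about relationships among taxa.
C4 (derived state 'yes') is shared by Taxon B, Taxon K, and Taxon T — a synapomorphy uniting that clade.
Only Taxon A, Taxon B, Taxon K, and Taxon T show the derived state 'yes' for C5, supporting them as a clade.
Most parsimonious ingroup topology: (((((Taxon B,Taxon K),Taxon T),Taxon A),Taxon D),Taxon L).
Taxon K and Taxon T share a more recent common ancestor with each other than either does with Taxon L, so Taxon L is the least closely related of the three.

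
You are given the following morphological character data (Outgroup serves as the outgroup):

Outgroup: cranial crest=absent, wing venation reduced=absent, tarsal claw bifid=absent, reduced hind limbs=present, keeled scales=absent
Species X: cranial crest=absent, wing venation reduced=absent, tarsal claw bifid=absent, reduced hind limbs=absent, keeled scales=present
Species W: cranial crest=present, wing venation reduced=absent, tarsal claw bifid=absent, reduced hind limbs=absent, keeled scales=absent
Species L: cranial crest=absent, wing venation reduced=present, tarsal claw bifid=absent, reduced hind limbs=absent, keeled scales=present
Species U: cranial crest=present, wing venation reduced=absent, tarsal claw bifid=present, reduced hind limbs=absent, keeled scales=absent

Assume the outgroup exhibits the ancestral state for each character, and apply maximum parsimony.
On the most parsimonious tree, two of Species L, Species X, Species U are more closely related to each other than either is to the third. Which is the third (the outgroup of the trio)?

Character polarity is set by the outgroup: the derived state is whichever differs from the outgroup's state, so for reduced hind limbs the derived state is 'absent', and for the remaining characters it is 'present'.
cranial crest: derived state 'present' in Species U and Species W only — synapomorphy for {Species U, Species W}.
wing venation reduced: derived state 'present' in Species L only — an autapomorphy, so it tells us nothing about relationships among taxa.
tarsal claw bifid: derived state 'present' in Species U only — an autapomorphy, so it tells us nothing about relationships among taxa.
All ingroup taxa share the derived state 'absent' for reduced hind limbs; it defines the ingroup but does not resolve relationships within it.
keeled scales (derived state 'present') is shared by Species L and Species X — a synapomorphy uniting that clade.
Most parsimonious ingroup topology: ((Species X,Species L),(Species W,Species U)).
Species L and Species X share a more recent common ancestor with each other than either does with Species U, so Species U is the least closely related of the three.

Species U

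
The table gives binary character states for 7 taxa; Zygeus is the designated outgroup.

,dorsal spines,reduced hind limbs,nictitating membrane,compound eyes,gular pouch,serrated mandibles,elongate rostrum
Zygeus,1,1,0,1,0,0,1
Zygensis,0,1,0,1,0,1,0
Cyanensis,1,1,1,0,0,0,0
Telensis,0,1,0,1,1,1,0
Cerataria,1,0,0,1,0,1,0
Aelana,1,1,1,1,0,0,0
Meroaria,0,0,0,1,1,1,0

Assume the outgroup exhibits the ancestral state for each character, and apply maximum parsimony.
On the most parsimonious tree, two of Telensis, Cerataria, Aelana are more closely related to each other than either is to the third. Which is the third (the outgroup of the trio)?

Aelana

Character polarity is set by the outgroup: the derived state is whichever differs from the outgroup's state, so for dorsal spines, reduced hind limbs, compound eyes, elongate rostrum the derived state is '0', and for the remaining characters it is '1'.
Only Meroaria, Telensis, and Zygensis show the derived state '0' for dorsal spines, supporting them as a clade.
reduced hind limbs groups Cerataria and Meroaria, which is incompatible with the clades supported by the remaining characters; treating it as convergent (homoplasy) costs fewer steps than any alternative tree.
nictitating membrane: derived state '1' in Aelana and Cyanensis only — synapomorphy for {Aelana, Cyanensis}.
compound eyes (derived state '0') is unique to Cyanensis (autapomorphy; uninformative for grouping).
Only Meroaria and Telensis show the derived state '1' for gular pouch, supporting them as a clade.
serrated mandibles (derived state '1') is shared by Cerataria, Meroaria, Telensis, and Zygensis — a synapomorphy uniting that clade.
elongate rostrum (derived state '0') is shared by all ingroup taxa — unites the whole ingroup.
Most parsimonious ingroup topology: (((Zygensis,(Telensis,Meroaria)),Cerataria),(Cyanensis,Aelana)).
Cerataria and Telensis share a more recent common ancestor with each other than either does with Aelana, so Aelana is the least closely related of the three.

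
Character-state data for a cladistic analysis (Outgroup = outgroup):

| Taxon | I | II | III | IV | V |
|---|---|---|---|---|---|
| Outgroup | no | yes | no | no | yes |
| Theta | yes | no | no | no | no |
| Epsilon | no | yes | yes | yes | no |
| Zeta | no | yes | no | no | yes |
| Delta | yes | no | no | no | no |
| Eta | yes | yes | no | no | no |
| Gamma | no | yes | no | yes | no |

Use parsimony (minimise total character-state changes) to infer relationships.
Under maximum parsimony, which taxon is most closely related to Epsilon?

Character polarity is set by the outgroup: the derived state is whichever differs from the outgroup's state, so for II, V the derived state is 'no', and for the remaining characters it is 'yes'.
Only Delta, Eta, and Theta show the derived state 'yes' for I, supporting them as a clade.
II (derived state 'no') is shared by Delta and Theta — a synapomorphy uniting that clade.
III (derived state 'yes') is unique to Epsilon (autapomorphy; uninformative for grouping).
IV (derived state 'yes') is shared by Epsilon and Gamma — a synapomorphy uniting that clade.
V (derived state 'no') is shared by Delta, Epsilon, Eta, Gamma, and Theta — a synapomorphy uniting that clade.
Most parsimonious ingroup topology: ((((Theta,Delta),Eta),(Epsilon,Gamma)),Zeta).
Epsilon and Gamma form a cherry on this tree, so they are sister taxa.

Gamma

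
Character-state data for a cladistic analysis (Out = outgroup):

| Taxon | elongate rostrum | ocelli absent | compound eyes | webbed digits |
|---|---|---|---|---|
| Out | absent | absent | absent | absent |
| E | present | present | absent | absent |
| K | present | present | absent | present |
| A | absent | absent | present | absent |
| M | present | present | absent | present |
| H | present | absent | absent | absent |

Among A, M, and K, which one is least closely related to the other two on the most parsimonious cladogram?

The outgroup has state 'absent' for every character, so 'present' is the derived state throughout.
elongate rostrum: derived state 'present' in E, H, K, and M only — synapomorphy for {E, H, K, M}.
Only E, K, and M show the derived state 'present' for ocelli absent, supporting them as a clade.
compound eyes (derived state 'present') is unique to A (autapomorphy; uninformative for grouping).
webbed digits (derived state 'present') is shared by K and M — a synapomorphy uniting that clade.
Most parsimonious ingroup topology: (((E,(K,M)),H),A).
K and M share a more recent common ancestor with each other than either does with A, so A is the least closely related of the three.

A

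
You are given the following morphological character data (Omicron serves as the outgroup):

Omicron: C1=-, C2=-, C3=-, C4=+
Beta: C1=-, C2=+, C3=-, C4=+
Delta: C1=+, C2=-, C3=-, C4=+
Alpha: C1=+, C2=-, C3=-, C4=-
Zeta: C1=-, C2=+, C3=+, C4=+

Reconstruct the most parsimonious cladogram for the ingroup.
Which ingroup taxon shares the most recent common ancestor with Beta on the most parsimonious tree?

Zeta

Character polarity is set by the outgroup: the derived state is whichever differs from the outgroup's state, so for C4 the derived state is '-', and for the remaining characters it is '+'.
C1: derived state '+' in Alpha and Delta only — synapomorphy for {Alpha, Delta}.
C2: derived state '+' in Beta and Zeta only — synapomorphy for {Beta, Zeta}.
C3 (derived state '+') is unique to Zeta (autapomorphy; uninformative for grouping).
C4: derived state '-' in Alpha only — an autapomorphy, so it tells us nothing about relationships among taxa.
Most parsimonious ingroup topology: ((Delta,Alpha),(Zeta,Beta)).
Beta and Zeta form a cherry on this tree, so they are sister taxa.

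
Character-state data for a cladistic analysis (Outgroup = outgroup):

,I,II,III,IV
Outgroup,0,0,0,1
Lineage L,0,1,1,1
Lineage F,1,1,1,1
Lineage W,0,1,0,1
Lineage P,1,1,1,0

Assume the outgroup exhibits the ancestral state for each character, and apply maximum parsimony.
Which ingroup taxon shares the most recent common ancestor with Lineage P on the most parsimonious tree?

Character polarity is set by the outgroup: the derived state is whichever differs from the outgroup's state, so for IV the derived state is '0', and for the remaining characters it is '1'.
Only Lineage F and Lineage P show the derived state '1' for I, supporting them as a clade.
II (derived state '1') is shared by all ingroup taxa — unites the whole ingroup.
Only Lineage F, Lineage L, and Lineage P show the derived state '1' for III, supporting them as a clade.
IV: derived state '0' in Lineage P only — an autapomorphy, so it tells us nothing about relationships among taxa.
Most parsimonious ingroup topology: (Lineage W,(Lineage L,(Lineage F,Lineage P))).
Lineage P and Lineage F form a cherry on this tree, so they are sister taxa.

Lineage F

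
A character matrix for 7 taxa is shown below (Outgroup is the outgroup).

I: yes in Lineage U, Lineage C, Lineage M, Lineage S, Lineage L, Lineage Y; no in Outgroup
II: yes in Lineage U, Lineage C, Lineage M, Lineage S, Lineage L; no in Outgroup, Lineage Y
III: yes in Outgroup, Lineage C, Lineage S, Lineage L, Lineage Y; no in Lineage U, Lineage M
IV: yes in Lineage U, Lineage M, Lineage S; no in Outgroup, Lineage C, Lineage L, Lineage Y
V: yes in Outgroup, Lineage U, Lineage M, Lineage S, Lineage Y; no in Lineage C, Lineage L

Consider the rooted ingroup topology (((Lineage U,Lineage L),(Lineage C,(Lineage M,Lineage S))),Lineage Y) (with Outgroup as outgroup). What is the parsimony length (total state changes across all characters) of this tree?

8

Map each character onto (((Lineage U,Lineage L),(Lineage C,(Lineage M,Lineage S))),Lineage Y) (rooted by Outgroup) and count the minimum state changes it requires (Fitch parsimony):
I: 1; II: 1; III: 2; IV: 2; V: 2.
Total tree length = 8.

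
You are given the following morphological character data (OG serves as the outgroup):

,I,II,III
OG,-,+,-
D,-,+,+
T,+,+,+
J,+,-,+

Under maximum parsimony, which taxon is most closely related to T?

Character polarity is set by the outgroup: the derived state is whichever differs from the outgroup's state, so for II the derived state is '-', and for the remaining characters it is '+'.
I: derived state '+' in J and T only — synapomorphy for {J, T}.
II: derived state '-' in J only — an autapomorphy, so it tells us nothing about relationships among taxa.
All ingroup taxa share the derived state '+' for III; it defines the ingroup but does not resolve relationships within it.
Most parsimonious ingroup topology: (D,(T,J)).
T and J form a cherry on this tree, so they are sister taxa.

J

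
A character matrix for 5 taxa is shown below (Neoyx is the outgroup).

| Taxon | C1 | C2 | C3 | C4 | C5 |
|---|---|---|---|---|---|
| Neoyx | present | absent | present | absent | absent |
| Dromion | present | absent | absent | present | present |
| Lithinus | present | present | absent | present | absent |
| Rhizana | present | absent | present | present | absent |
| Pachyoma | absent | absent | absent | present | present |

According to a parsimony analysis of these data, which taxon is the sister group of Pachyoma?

Character polarity is set by the outgroup: the derived state is whichever differs from the outgroup's state, so for C1, C3 the derived state is 'absent', and for the remaining characters it is 'present'.
C1 (derived state 'absent') is unique to Pachyoma (autapomorphy; uninformative for grouping).
C2: derived state 'present' in Lithinus only — an autapomorphy, so it tells us nothing about relationships among taxa.
Only Dromion, Lithinus, and Pachyoma show the derived state 'absent' for C3, supporting them as a clade.
All ingroup taxa share the derived state 'present' for C4; it defines the ingroup but does not resolve relationships within it.
Only Dromion and Pachyoma show the derived state 'present' for C5, supporting them as a clade.
Most parsimonious ingroup topology: (((Dromion,Pachyoma),Lithinus),Rhizana).
Pachyoma and Dromion form a cherry on this tree, so they are sister taxa.

Dromion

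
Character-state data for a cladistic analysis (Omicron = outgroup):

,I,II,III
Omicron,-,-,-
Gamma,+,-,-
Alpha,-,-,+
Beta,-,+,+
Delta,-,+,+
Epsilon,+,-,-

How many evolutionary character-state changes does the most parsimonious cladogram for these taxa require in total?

3

The outgroup has state '-' for every character, so '+' is the derived state throughout.
I (derived state '+') is shared by Epsilon and Gamma — a synapomorphy uniting that clade.
II (derived state '+') is shared by Beta and Delta — a synapomorphy uniting that clade.
III (derived state '+') is shared by Alpha, Beta, and Delta — a synapomorphy uniting that clade.
Most parsimonious ingroup topology: ((Gamma,Epsilon),(Alpha,(Beta,Delta))).
Changes per character on this tree: I: 1; II: 1; III: 1.
Total = 3.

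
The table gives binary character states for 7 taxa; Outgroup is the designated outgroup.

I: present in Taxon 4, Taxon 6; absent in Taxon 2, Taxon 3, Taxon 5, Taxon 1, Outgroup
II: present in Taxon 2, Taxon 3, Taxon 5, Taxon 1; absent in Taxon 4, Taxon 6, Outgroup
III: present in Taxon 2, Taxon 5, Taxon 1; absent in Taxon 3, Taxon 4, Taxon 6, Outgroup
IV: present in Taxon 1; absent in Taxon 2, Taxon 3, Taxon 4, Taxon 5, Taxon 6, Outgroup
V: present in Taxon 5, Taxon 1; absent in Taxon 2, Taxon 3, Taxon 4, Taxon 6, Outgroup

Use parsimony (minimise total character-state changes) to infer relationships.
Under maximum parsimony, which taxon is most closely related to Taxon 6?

The outgroup has state 'absent' for every character, so 'present' is the derived state throughout.
Only Taxon 4 and Taxon 6 show the derived state 'present' for I, supporting them as a clade.
Only Taxon 1, Taxon 2, Taxon 3, and Taxon 5 show the derived state 'present' for II, supporting them as a clade.
III: derived state 'present' in Taxon 1, Taxon 2, and Taxon 5 only — synapomorphy for {Taxon 1, Taxon 2, Taxon 5}.
IV (derived state 'present') is unique to Taxon 1 (autapomorphy; uninformative for grouping).
Only Taxon 1 and Taxon 5 show the derived state 'present' for V, supporting them as a clade.
Most parsimonious ingroup topology: ((Taxon 6,Taxon 4),(((Taxon 5,Taxon 1),Taxon 2),Taxon 3)).
Taxon 6 and Taxon 4 form a cherry on this tree, so they are sister taxa.

Taxon 4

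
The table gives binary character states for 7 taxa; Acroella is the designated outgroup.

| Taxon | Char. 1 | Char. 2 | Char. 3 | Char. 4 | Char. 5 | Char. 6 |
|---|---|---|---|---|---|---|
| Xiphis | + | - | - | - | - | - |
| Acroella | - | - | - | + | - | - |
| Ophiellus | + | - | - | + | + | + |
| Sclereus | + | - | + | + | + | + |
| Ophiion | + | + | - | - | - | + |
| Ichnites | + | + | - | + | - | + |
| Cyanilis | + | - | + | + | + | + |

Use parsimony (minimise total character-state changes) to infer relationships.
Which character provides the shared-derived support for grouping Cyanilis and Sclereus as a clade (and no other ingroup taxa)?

Char. 3

Character polarity is set by the outgroup: the derived state is whichever differs from the outgroup's state, so for Char. 4 the derived state is '-', and for the remaining characters it is '+'.
Char. 1 (derived state '+') is shared by all ingroup taxa — unites the whole ingroup.
Char. 2: derived state '+' in Ichnites and Ophiion only — synapomorphy for {Ichnites, Ophiion}.
Only Cyanilis and Sclereus show the derived state '+' for Char. 3, supporting them as a clade.
Char. 4 (state '-') occurs in Ophiion and Xiphis but conflicts with the nesting implied by the other characters — most parsimoniously interpreted as homoplasy.
Only Cyanilis, Ophiellus, and Sclereus show the derived state '+' for Char. 5, supporting them as a clade.
Only Cyanilis, Ichnites, Ophiellus, Ophiion, and Sclereus show the derived state '+' for Char. 6, supporting them as a clade.
Most parsimonious ingroup topology: (Xiphis,((Ophiellus,(Sclereus,Cyanilis)),(Ichnites,Ophiion))).
The clade {Cyanilis, Sclereus} is supported by Char. 3: its derived state '+' occurs in exactly those taxa and in no other taxon (including the outgroup).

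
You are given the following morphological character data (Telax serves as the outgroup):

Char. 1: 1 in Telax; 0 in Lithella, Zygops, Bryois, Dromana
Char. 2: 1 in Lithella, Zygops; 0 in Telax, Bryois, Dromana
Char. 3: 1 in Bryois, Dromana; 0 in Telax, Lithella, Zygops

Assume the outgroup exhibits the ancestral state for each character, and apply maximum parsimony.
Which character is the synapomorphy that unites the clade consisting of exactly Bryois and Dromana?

Character polarity is set by the outgroup: the derived state is whichever differs from the outgroup's state, so for Char. 1 the derived state is '0', and for the remaining characters it is '1'.
Char. 1 (derived state '0') is shared by all ingroup taxa — unites the whole ingroup.
Char. 2 (derived state '1') is shared by Lithella and Zygops — a synapomorphy uniting that clade.
Char. 3 (derived state '1') is shared by Bryois and Dromana — a synapomorphy uniting that clade.
Most parsimonious ingroup topology: ((Lithella,Zygops),(Bryois,Dromana)).
The clade {Bryois, Dromana} is supported by Char. 3: its derived state '1' occurs in exactly those taxa and in no other taxon (including the outgroup).

Char. 3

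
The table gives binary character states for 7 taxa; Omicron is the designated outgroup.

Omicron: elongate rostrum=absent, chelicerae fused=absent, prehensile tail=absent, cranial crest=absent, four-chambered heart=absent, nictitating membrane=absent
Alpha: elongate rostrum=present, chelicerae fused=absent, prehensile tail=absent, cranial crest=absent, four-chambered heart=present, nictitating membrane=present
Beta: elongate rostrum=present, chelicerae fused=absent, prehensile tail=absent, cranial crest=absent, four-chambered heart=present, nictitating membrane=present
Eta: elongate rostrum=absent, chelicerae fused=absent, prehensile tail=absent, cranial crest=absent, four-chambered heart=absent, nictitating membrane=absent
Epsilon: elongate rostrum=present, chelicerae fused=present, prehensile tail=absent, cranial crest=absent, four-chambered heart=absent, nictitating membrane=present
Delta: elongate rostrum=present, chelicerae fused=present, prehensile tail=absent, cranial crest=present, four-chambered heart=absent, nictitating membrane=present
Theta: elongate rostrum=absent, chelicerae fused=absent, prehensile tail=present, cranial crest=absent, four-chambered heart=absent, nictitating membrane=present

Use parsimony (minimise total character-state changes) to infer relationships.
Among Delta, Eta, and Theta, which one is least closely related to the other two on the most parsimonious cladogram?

The outgroup has state 'absent' for every character, so 'present' is the derived state throughout.
elongate rostrum: derived state 'present' in Alpha, Beta, Delta, and Epsilon only — synapomorphy for {Alpha, Beta, Delta, Epsilon}.
Only Delta and Epsilon show the derived state 'present' for chelicerae fused, supporting them as a clade.
prehensile tail (derived state 'present') is unique to Theta (autapomorphy; uninformative for grouping).
cranial crest (derived state 'present') is unique to Delta (autapomorphy; uninformative for grouping).
four-chambered heart: derived state 'present' in Alpha and Beta only — synapomorphy for {Alpha, Beta}.
nictitating membrane: derived state 'present' in Alpha, Beta, Delta, Epsilon, and Theta only — synapomorphy for {Alpha, Beta, Delta, Epsilon, Theta}.
Most parsimonious ingroup topology: ((((Alpha,Beta),(Epsilon,Delta)),Theta),Eta).
Theta and Delta share a more recent common ancestor with each other than either does with Eta, so Eta is the least closely related of the three.

Eta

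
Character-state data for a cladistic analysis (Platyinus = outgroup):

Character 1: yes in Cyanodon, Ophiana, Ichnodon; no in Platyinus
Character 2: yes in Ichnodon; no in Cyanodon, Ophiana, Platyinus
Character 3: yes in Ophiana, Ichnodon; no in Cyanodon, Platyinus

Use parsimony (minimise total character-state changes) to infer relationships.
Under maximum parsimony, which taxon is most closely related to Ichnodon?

Ophiana

The outgroup has state 'no' for every character, so 'yes' is the derived state throughout.
All ingroup taxa share the derived state 'yes' for Character 1; it defines the ingroup but does not resolve relationships within it.
Character 2: derived state 'yes' in Ichnodon only — an autapomorphy, so it tells us nothing about relationships among taxa.
Character 3 (derived state 'yes') is shared by Ichnodon and Ophiana — a synapomorphy uniting that clade.
Most parsimonious ingroup topology: ((Ichnodon,Ophiana),Cyanodon).
Ichnodon and Ophiana form a cherry on this tree, so they are sister taxa.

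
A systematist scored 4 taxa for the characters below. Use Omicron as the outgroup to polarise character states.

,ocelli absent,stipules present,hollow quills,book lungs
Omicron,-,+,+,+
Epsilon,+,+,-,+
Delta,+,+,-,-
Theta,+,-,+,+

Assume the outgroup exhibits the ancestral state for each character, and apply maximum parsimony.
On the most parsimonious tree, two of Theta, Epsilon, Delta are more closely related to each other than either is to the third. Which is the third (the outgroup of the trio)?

Character polarity is set by the outgroup: the derived state is whichever differs from the outgroup's state, so for stipules present, hollow quills, book lungs the derived state is '-', and for the remaining characters it is '+'.
All ingroup taxa share the derived state '+' for ocelli absent; it defines the ingroup but does not resolve relationships within it.
stipules present: derived state '-' in Theta only — an autapomorphy, so it tells us nothing about relationships among taxa.
hollow quills (derived state '-') is shared by Delta and Epsilon — a synapomorphy uniting that clade.
book lungs (derived state '-') is unique to Delta (autapomorphy; uninformative for grouping).
Most parsimonious ingroup topology: ((Epsilon,Delta),Theta).
Epsilon and Delta share a more recent common ancestor with each other than either does with Theta, so Theta is the least closely related of the three.

Theta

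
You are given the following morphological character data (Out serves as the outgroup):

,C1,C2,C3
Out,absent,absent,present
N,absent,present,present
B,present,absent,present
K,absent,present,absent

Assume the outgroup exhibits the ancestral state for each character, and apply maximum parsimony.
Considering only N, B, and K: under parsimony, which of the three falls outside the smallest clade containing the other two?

B

Character polarity is set by the outgroup: the derived state is whichever differs from the outgroup's state, so for C3 the derived state is 'absent', and for the remaining characters it is 'present'.
C1 (derived state 'present') is unique to B (autapomorphy; uninformative for grouping).
C2 (derived state 'present') is shared by K and N — a synapomorphy uniting that clade.
C3: derived state 'absent' in K only — an autapomorphy, so it tells us nothing about relationships among taxa.
Most parsimonious ingroup topology: ((N,K),B).
N and K share a more recent common ancestor with each other than either does with B, so B is the least closely related of the three.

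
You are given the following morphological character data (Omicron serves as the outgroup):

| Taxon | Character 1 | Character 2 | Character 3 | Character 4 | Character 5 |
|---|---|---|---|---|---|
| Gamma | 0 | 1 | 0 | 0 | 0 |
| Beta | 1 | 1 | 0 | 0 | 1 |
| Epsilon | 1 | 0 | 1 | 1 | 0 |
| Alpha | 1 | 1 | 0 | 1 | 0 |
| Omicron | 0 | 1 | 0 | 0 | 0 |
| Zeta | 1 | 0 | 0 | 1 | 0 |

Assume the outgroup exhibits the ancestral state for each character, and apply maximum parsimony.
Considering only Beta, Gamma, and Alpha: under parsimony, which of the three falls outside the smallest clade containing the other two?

Gamma

Character polarity is set by the outgroup: the derived state is whichever differs from the outgroup's state, so for Character 2 the derived state is '0', and for the remaining characters it is '1'.
Character 1: derived state '1' in Alpha, Beta, Epsilon, and Zeta only — synapomorphy for {Alpha, Beta, Epsilon, Zeta}.
Only Epsilon and Zeta show the derived state '0' for Character 2, supporting them as a clade.
Character 3 (derived state '1') is unique to Epsilon (autapomorphy; uninformative for grouping).
Only Alpha, Epsilon, and Zeta show the derived state '1' for Character 4, supporting them as a clade.
Character 5 (derived state '1') is unique to Beta (autapomorphy; uninformative for grouping).
Most parsimonious ingroup topology: ((((Epsilon,Zeta),Alpha),Beta),Gamma).
Alpha and Beta share a more recent common ancestor with each other than either does with Gamma, so Gamma is the least closely related of the three.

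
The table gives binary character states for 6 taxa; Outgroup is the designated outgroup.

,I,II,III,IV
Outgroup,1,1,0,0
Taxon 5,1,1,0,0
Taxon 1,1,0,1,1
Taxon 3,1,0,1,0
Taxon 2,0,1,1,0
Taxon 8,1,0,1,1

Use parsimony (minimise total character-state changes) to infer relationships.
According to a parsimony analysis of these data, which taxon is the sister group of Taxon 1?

Character polarity is set by the outgroup: the derived state is whichever differs from the outgroup's state, so for I, II the derived state is '0', and for the remaining characters it is '1'.
I (derived state '0') is unique to Taxon 2 (autapomorphy; uninformative for grouping).
II (derived state '0') is shared by Taxon 1, Taxon 3, and Taxon 8 — a synapomorphy uniting that clade.
Only Taxon 1, Taxon 2, Taxon 3, and Taxon 8 show the derived state '1' for III, supporting them as a clade.
IV: derived state '1' in Taxon 1 and Taxon 8 only — synapomorphy for {Taxon 1, Taxon 8}.
Most parsimonious ingroup topology: (Taxon 5,(((Taxon 1,Taxon 8),Taxon 3),Taxon 2)).
Taxon 1 and Taxon 8 form a cherry on this tree, so they are sister taxa.

Taxon 8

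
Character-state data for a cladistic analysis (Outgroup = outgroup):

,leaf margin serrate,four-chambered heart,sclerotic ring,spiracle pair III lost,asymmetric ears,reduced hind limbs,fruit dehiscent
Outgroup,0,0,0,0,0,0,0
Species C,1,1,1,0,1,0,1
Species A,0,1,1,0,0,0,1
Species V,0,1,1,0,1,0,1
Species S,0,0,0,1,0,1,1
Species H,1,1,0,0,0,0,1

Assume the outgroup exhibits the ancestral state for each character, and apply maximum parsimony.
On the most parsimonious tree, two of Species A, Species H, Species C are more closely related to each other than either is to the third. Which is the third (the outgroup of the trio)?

The outgroup has state '0' for every character, so '1' is the derived state throughout.
leaf margin serrate groups Species C and Species H, which is incompatible with the clades supported by the remaining characters; treating it as convergent (homoplasy) costs fewer steps than any alternative tree.
Only Species A, Species C, Species H, and Species V show the derived state '1' for four-chambered heart, supporting them as a clade.
sclerotic ring (derived state '1') is shared by Species A, Species C, and Species V — a synapomorphy uniting that clade.
spiracle pair III lost (derived state '1') is unique to Species S (autapomorphy; uninformative for grouping).
Only Species C and Species V show the derived state '1' for asymmetric ears, supporting them as a clade.
reduced hind limbs (derived state '1') is unique to Species S (autapomorphy; uninformative for grouping).
fruit dehiscent (derived state '1') is shared by all ingroup taxa — unites the whole ingroup.
Most parsimonious ingroup topology: ((((Species C,Species V),Species A),Species H),Species S).
Species A and Species C share a more recent common ancestor with each other than either does with Species H, so Species H is the least closely related of the three.

Species H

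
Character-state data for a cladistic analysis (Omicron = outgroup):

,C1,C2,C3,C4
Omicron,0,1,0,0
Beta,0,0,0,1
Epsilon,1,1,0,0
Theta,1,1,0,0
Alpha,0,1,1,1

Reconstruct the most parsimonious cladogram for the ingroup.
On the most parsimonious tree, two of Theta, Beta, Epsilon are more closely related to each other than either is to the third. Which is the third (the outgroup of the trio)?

Beta

Character polarity is set by the outgroup: the derived state is whichever differs from the outgroup's state, so for C2 the derived state is '0', and for the remaining characters it is '1'.
Only Epsilon and Theta show the derived state '1' for C1, supporting them as a clade.
C2: derived state '0' in Beta only — an autapomorphy, so it tells us nothing about relationships among taxa.
C3: derived state '1' in Alpha only — an autapomorphy, so it tells us nothing about relationships among taxa.
C4 (derived state '1') is shared by Alpha and Beta — a synapomorphy uniting that clade.
Most parsimonious ingroup topology: ((Beta,Alpha),(Epsilon,Theta)).
Theta and Epsilon share a more recent common ancestor with each other than either does with Beta, so Beta is the least closely related of the three.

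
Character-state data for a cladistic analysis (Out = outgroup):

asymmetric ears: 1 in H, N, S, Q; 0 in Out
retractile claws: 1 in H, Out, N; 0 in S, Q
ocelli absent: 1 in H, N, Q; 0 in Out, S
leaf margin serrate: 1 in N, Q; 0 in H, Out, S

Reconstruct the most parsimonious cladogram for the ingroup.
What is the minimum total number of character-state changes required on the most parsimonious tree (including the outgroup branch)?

5

Character polarity is set by the outgroup: the derived state is whichever differs from the outgroup's state, so for retractile claws the derived state is '0', and for the remaining characters it is '1'.
asymmetric ears (derived state '1') is shared by all ingroup taxa — unites the whole ingroup.
retractile claws (state '0') occurs in Q and S but conflicts with the nesting implied by the other characters — most parsimoniously interpreted as homoplasy.
ocelli absent (derived state '1') is shared by H, N, and Q — a synapomorphy uniting that clade.
leaf margin serrate: derived state '1' in N and Q only — synapomorphy for {N, Q}.
Most parsimonious ingroup topology: (((N,Q),H),S).
Changes per character on this tree: asymmetric ears: 1; retractile claws: 2; ocelli absent: 1; leaf margin serrate: 1.
Total = 5.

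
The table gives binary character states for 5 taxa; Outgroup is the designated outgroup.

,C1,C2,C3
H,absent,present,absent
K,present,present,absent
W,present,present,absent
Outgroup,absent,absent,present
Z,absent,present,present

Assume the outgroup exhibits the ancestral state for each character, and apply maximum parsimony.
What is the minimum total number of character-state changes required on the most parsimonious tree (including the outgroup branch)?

3

Character polarity is set by the outgroup: the derived state is whichever differs from the outgroup's state, so for C3 the derived state is 'absent', and for the remaining characters it is 'present'.
Only K and W show the derived state 'present' for C1, supporting them as a clade.
C2 (derived state 'present') is shared by all ingroup taxa — unites the whole ingroup.
Only H, K, and W show the derived state 'absent' for C3, supporting them as a clade.
Most parsimonious ingroup topology: ((H,(W,K)),Z).
Changes per character on this tree: C1: 1; C2: 1; C3: 1.
Total = 3.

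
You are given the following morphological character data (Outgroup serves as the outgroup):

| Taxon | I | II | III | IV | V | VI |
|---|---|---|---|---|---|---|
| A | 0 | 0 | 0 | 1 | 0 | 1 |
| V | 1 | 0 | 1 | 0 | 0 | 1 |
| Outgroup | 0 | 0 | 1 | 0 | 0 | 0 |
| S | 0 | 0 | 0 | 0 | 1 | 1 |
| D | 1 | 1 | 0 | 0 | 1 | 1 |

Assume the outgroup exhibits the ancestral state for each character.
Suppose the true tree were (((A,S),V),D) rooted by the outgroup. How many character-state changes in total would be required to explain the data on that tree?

Map each character onto (((A,S),V),D) (rooted by Outgroup) and count the minimum state changes it requires (Fitch parsimony):
I: 2; II: 1; III: 2; IV: 1; V: 2; VI: 1.
Total tree length = 9.

9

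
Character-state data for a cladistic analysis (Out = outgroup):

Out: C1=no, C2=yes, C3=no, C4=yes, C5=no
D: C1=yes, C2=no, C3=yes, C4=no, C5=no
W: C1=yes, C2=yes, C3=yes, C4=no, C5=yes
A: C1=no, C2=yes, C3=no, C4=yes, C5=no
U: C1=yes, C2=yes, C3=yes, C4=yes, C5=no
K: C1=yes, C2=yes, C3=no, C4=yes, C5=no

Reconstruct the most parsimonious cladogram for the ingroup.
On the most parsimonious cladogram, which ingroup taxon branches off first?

A

Character polarity is set by the outgroup: the derived state is whichever differs from the outgroup's state, so for C2, C4 the derived state is 'no', and for the remaining characters it is 'yes'.
C1 (derived state 'yes') is shared by D, K, U, and W — a synapomorphy uniting that clade.
C2 (derived state 'no') is unique to D (autapomorphy; uninformative for grouping).
C3 (derived state 'yes') is shared by D, U, and W — a synapomorphy uniting that clade.
C4 (derived state 'no') is shared by D and W — a synapomorphy uniting that clade.
C5: derived state 'yes' in W only — an autapomorphy, so it tells us nothing about relationships among taxa.
Most parsimonious ingroup topology: ((((D,W),U),K),A).
A is sister to the clade containing all other ingroup taxa, so it is the earliest-diverging (most basal) ingroup lineage.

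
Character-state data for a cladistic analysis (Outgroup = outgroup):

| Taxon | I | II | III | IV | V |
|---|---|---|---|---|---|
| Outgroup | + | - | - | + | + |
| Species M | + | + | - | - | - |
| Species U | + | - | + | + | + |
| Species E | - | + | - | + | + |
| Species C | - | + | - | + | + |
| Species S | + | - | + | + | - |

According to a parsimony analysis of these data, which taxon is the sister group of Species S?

Character polarity is set by the outgroup: the derived state is whichever differs from the outgroup's state, so for I, IV, V the derived state is '-', and for the remaining characters it is '+'.
I: derived state '-' in Species C and Species E only — synapomorphy for {Species C, Species E}.
II: derived state '+' in Species C, Species E, and Species M only — synapomorphy for {Species C, Species E, Species M}.
III (derived state '+') is shared by Species S and Species U — a synapomorphy uniting that clade.
IV: derived state '-' in Species M only — an autapomorphy, so it tells us nothing about relationships among taxa.
V groups Species M and Species S, which is incompatible with the clades supported by the remaining characters; treating it as convergent (homoplasy) costs fewer steps than any alternative tree.
Most parsimonious ingroup topology: ((Species M,(Species E,Species C)),(Species U,Species S)).
Species S and Species U form a cherry on this tree, so they are sister taxa.

Species U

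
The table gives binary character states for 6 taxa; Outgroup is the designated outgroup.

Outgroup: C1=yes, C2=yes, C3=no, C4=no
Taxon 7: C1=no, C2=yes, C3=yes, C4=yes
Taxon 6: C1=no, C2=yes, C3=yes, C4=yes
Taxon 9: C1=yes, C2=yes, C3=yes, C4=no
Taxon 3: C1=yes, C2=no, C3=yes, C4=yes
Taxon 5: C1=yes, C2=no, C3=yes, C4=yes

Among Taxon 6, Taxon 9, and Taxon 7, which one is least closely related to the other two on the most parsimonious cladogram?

Taxon 9

Character polarity is set by the outgroup: the derived state is whichever differs from the outgroup's state, so for C1, C2 the derived state is 'no', and for the remaining characters it is 'yes'.
Only Taxon 6 and Taxon 7 show the derived state 'no' for C1, supporting them as a clade.
Only Taxon 3 and Taxon 5 show the derived state 'no' for C2, supporting them as a clade.
All ingroup taxa share the derived state 'yes' for C3; it defines the ingroup but does not resolve relationships within it.
Only Taxon 3, Taxon 5, Taxon 6, and Taxon 7 show the derived state 'yes' for C4, supporting them as a clade.
Most parsimonious ingroup topology: (((Taxon 7,Taxon 6),(Taxon 3,Taxon 5)),Taxon 9).
Taxon 7 and Taxon 6 share a more recent common ancestor with each other than either does with Taxon 9, so Taxon 9 is the least closely related of the three.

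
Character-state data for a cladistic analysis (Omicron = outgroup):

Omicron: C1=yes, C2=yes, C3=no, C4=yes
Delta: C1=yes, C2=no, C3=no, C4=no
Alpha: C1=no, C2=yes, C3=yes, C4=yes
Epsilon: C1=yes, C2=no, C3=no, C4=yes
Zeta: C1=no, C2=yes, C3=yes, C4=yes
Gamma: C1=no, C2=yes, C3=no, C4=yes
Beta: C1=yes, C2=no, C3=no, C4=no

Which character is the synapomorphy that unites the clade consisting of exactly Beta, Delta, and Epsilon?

C2

Character polarity is set by the outgroup: the derived state is whichever differs from the outgroup's state, so for C1, C2, C4 the derived state is 'no', and for the remaining characters it is 'yes'.
C1 (derived state 'no') is shared by Alpha, Gamma, and Zeta — a synapomorphy uniting that clade.
C2: derived state 'no' in Beta, Delta, and Epsilon only — synapomorphy for {Beta, Delta, Epsilon}.
C3 (derived state 'yes') is shared by Alpha and Zeta — a synapomorphy uniting that clade.
Only Beta and Delta show the derived state 'no' for C4, supporting them as a clade.
Most parsimonious ingroup topology: (((Delta,Beta),Epsilon),((Alpha,Zeta),Gamma)).
The clade {Beta, Delta, Epsilon} is supported by C2: its derived state 'no' occurs in exactly those taxa and in no other taxon (including the outgroup).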